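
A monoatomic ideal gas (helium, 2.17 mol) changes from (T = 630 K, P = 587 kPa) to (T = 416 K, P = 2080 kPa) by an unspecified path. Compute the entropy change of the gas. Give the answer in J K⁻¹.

ΔS = -41.5 J/K

ΔS = nC_p ln(T₂/T₁) − nR ln(P₂/P₁), with C_p = 5R/2 = 20.79 J mol⁻¹ K⁻¹ for a monoatomic ideal gas.
ΔS = 2.17 × [20.79 × ln(416/630) − 8.314 × ln(2080/587)] = -41.5 J/K.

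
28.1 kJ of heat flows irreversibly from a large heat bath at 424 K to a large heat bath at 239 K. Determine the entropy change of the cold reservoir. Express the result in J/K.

ΔS_cold = 118 J/K

The cold reservoir gains heat Q, so ΔS_cold = +Q/T_C = 28100/239 = 118 J/K.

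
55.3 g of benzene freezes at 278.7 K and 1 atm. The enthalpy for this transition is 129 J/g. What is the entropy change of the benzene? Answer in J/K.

ΔS = -25.6 J/K

Heat released by the substance: Q = −mL = −55.3 × 129 = −7133.7 J.
At constant T, ΔS = Q_rev/T = −7133.7 / 278.7 = -25.6 J/K.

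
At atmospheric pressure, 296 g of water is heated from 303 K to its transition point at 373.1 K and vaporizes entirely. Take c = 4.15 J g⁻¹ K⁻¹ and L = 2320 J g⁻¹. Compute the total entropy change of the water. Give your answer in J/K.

ΔS = 2100 J/K

Warming step: ΔS₁ = m c ln(T_tr/T_i) = 296 × 4.15 × ln(373.1/303) = 255.6 J/K.
Phase change: ΔS₂ = +mL/T_tr = 296 × 2320 / 373.1 = 1841 J/K.
ΔS_total = (255.6) + (1841) = 2100 J/K.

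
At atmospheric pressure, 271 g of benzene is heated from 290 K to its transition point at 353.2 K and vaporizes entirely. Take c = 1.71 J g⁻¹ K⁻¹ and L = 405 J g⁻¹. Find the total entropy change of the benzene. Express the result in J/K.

Warming step: ΔS₁ = m c ln(T_tr/T_i) = 271 × 1.71 × ln(353.2/290) = 91.36 J/K.
Phase change: ΔS₂ = +mL/T_tr = 271 × 405 / 353.2 = 310.7 J/K.
ΔS_total = (91.36) + (310.7) = 402 J/K.

ΔS = 402 J/K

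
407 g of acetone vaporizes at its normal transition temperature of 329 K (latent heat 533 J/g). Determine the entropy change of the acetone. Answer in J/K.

Heat absorbed by the substance: Q = mL = 407 × 533 = 216931 J.
At constant T, ΔS = Q_rev/T = 216931 / 329 = 659 J/K.

ΔS = 659 J/K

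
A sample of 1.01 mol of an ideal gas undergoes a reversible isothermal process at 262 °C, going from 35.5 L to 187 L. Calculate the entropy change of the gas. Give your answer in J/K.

ΔS_gas = 14 J/K

For an isothermal ideal gas ΔS_gas = nR ln(V₂/V₁) = 1.01 × 8.314 × ln(187/35.5) = 14 J/K.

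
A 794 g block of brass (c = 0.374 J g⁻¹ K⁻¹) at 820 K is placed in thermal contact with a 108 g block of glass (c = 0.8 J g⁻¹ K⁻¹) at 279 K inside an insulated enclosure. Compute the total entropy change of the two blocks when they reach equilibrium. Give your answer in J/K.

ΔS_total = 31.4 J/K

Energy balance: T_f = (m₁c₁T₁ + m₂c₂T₂)/(m₁c₁ + m₂c₂) = 698.07 K.
ΔS₁ = m₁c₁ ln(T_f/T₁) = 296.956 × ln(698.07/820) = -47.81 J/K.
ΔS₂ = m₂c₂ ln(T_f/T₂) = 86.4 × ln(698.07/279) = 79.24 J/K.
ΔS_total = -47.81 + 79.24 = 31.4 J/K.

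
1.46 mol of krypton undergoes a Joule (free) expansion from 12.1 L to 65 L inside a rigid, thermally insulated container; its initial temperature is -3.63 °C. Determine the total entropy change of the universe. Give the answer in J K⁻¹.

For an ideal gas in free expansion Q = 0 and W = 0, so T is unchanged.
Entropy is a state function; using a reversible isothermal path, ΔS_gas = nR ln(V₂/V₁) = 1.46 × 8.314 × ln(65/12.1) = 20.4 J/K.
The insulated surroundings exchange no heat, so ΔS_surr = 0 and ΔS_universe = ΔS_gas.

ΔS_universe = 20.4 J/K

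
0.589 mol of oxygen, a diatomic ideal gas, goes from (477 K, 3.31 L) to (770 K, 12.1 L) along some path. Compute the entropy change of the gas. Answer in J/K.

Entropy is a state function: ΔS = nC_V ln(T₂/T₁) + nR ln(V₂/V₁), with C_V = 5R/2 = 20.79 J mol⁻¹ K⁻¹ for a diatomic ideal gas.
ΔS = 0.589 × [20.79 × ln(770/477) + 8.314 × ln(12.1/3.31)] = 12.2 J/K.

ΔS = 12.2 J/K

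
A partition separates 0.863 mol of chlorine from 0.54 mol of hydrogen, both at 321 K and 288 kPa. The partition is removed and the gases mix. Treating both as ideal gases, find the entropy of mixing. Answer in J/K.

ΔS_mix = 7.77 J/K

Mole fractions: x_A = 0.863/1.4 = 0.615, x_B = 0.385.
ΔS_mix = −R(n_A ln x_A + n_B ln x_B) = −8.314 × (0.863 ln 0.615 + 0.54 ln 0.385) = 7.77 J/K.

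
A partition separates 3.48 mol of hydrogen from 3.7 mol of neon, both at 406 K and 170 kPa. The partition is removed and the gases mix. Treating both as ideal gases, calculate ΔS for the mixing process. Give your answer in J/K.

ΔS_mix = 41.3 J/K

Mole fractions: x_A = 3.48/7.18 = 0.485, x_B = 0.515.
ΔS_mix = −R(n_A ln x_A + n_B ln x_B) = −8.314 × (3.48 ln 0.485 + 3.7 ln 0.515) = 41.3 J/K.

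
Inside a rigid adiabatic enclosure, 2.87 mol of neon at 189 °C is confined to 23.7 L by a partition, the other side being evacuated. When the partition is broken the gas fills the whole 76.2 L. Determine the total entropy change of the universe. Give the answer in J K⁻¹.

ΔS_universe = 27.9 J/K

For an ideal gas in free expansion Q = 0 and W = 0, so T is unchanged.
Entropy is a state function; using a reversible isothermal path, ΔS_gas = nR ln(V₂/V₁) = 2.87 × 8.314 × ln(76.2/23.7) = 27.9 J/K.
The insulated surroundings exchange no heat, so ΔS_surr = 0 and ΔS_universe = ΔS_gas.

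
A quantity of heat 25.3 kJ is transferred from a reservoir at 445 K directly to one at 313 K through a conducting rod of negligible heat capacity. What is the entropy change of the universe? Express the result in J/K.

ΔS_hot = −Q/T_H = −25300/445 = -56.85 J/K and ΔS_cold = +Q/T_C = 25300/313 = 80.83 J/K.
ΔS_total = -56.85 + 80.83 = 24 J/K, positive as the second law requires.

ΔS_total = 24 J/K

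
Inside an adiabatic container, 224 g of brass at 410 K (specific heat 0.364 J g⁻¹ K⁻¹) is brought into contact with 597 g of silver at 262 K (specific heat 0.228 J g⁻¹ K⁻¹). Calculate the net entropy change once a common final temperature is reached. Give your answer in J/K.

Energy balance: T_f = (m₁c₁T₁ + m₂c₂T₂)/(m₁c₁ + m₂c₂) = 317.44 K.
ΔS₁ = m₁c₁ ln(T_f/T₁) = 81.536 × ln(317.44/410) = -20.86 J/K.
ΔS₂ = m₂c₂ ln(T_f/T₂) = 136.116 × ln(317.44/262) = 26.13 J/K.
ΔS_total = -20.86 + 26.13 = 5.27 J/K.

ΔS_total = 5.27 J/K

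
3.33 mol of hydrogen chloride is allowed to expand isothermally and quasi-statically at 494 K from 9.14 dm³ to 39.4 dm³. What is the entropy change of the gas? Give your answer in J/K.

ΔS_gas = 40.5 J/K

For an isothermal ideal gas ΔS_gas = nR ln(V₂/V₁) = 3.33 × 8.314 × ln(39.4/9.14) = 40.5 J/K.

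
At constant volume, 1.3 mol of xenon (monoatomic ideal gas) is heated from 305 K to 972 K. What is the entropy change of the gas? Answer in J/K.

ΔS = 18.8 J/K

At constant volume, ΔS = nC_V ln(T₂/T₁) with C_V = 3R/2 = 12.47 J mol⁻¹ K⁻¹.
ΔS = 1.3 × 12.47 × ln(972/305) = 18.8 J/K.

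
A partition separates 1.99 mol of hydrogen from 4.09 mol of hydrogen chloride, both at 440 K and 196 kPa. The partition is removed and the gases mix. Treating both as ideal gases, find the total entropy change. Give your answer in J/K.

Mole fractions: x_A = 1.99/6.08 = 0.327, x_B = 0.673.
ΔS_mix = −R(n_A ln x_A + n_B ln x_B) = −8.314 × (1.99 ln 0.327 + 4.09 ln 0.673) = 32 J/K.

ΔS_mix = 32 J/K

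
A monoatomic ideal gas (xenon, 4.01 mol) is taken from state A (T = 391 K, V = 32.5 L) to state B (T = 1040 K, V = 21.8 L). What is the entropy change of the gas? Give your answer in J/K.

Entropy is a state function: ΔS = nC_V ln(T₂/T₁) + nR ln(V₂/V₁), with C_V = 3R/2 = 12.47 J mol⁻¹ K⁻¹ for a monoatomic ideal gas.
ΔS = 4.01 × [12.47 × ln(1040/391) + 8.314 × ln(21.8/32.5)] = 35.6 J/K.

ΔS = 35.6 J/K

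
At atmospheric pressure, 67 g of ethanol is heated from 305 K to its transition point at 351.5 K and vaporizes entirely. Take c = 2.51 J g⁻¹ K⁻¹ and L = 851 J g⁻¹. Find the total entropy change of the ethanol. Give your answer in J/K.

Warming step: ΔS₁ = m c ln(T_tr/T_i) = 67 × 2.51 × ln(351.5/305) = 23.86 J/K.
Phase change: ΔS₂ = +mL/T_tr = 67 × 851 / 351.5 = 162.2 J/K.
ΔS_total = (23.86) + (162.2) = 186 J/K.

ΔS = 186 J/K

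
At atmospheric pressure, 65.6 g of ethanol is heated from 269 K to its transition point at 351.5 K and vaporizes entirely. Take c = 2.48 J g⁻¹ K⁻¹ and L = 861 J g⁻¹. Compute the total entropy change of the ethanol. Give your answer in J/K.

ΔS = 204 J/K

Warming step: ΔS₁ = m c ln(T_tr/T_i) = 65.6 × 2.48 × ln(351.5/269) = 43.52 J/K.
Phase change: ΔS₂ = +mL/T_tr = 65.6 × 861 / 351.5 = 160.7 J/K.
ΔS_total = (43.52) + (160.7) = 204 J/K.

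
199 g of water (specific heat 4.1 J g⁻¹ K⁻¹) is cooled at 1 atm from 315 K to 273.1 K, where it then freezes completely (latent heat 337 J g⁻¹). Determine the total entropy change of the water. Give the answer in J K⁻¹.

ΔS = -362 J/K

Cooling step: ΔS₁ = m c ln(T_tr/T_i) = 199 × 4.1 × ln(273.1/315) = -116.5 J/K.
Phase change: ΔS₂ = −mL/T_tr = −199 × 337 / 273.1 = -245.6 J/K.
ΔS_total = (-116.5) + (-245.6) = -362 J/K.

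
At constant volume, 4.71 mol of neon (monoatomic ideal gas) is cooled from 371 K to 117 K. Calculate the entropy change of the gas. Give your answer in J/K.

ΔS = -67.8 J/K

At constant volume, ΔS = nC_V ln(T₂/T₁) with C_V = 3R/2 = 12.47 J mol⁻¹ K⁻¹.
ΔS = 4.71 × 12.47 × ln(117/371) = -67.8 J/K.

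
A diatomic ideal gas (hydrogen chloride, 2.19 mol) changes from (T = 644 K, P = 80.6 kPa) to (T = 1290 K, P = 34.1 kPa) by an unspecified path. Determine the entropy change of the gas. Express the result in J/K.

ΔS = nC_p ln(T₂/T₁) − nR ln(P₂/P₁), with C_p = 7R/2 = 29.1 J mol⁻¹ K⁻¹ for a diatomic ideal gas.
ΔS = 2.19 × [29.1 × ln(1290/644) − 8.314 × ln(34.1/80.6)] = 59.9 J/K.

ΔS = 59.9 J/K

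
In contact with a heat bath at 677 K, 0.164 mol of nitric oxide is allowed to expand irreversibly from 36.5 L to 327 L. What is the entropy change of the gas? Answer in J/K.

Entropy is a state function, so ΔS_gas depends only on the end states.
For an isothermal ideal gas ΔS_gas = nR ln(V₂/V₁) = 0.164 × 8.314 × ln(327/36.5) = 2.99 J/K.

ΔS_gas = 2.99 J/K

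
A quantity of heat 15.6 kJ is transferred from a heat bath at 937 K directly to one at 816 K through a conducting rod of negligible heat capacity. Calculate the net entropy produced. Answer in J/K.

ΔS_hot = −Q/T_H = −15600/937 = -16.65 J/K and ΔS_cold = +Q/T_C = 15600/816 = 19.12 J/K.
ΔS_total = -16.65 + 19.12 = 2.47 J/K, positive as the second law requires.

ΔS_total = 2.47 J/K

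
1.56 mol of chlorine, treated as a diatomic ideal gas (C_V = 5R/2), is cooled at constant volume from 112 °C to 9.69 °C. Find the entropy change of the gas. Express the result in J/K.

ΔS = -10 J/K

In kelvin: T₁ = 385.15 K, T₂ = 282.84 K. At constant volume, ΔS = nC_V ln(T₂/T₁) with C_V = 5R/2 = 20.79 J mol⁻¹ K⁻¹.
ΔS = 1.56 × 20.79 × ln(282.84/385.15) = -10 J/K.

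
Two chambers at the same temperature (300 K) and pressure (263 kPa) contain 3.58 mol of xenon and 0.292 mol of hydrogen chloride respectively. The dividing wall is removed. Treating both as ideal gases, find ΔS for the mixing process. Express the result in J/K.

Mole fractions: x_A = 3.58/3.87 = 0.925, x_B = 0.0754.
ΔS_mix = −R(n_A ln x_A + n_B ln x_B) = −8.314 × (3.58 ln 0.925 + 0.292 ln 0.0754) = 8.61 J/K.

ΔS_mix = 8.61 J/K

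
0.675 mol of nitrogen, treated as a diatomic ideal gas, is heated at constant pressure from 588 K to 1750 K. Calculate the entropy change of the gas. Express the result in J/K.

ΔS = 21.4 J/K

At constant pressure, ΔS = nC_p ln(T₂/T₁) with C_p = 7R/2 = 29.1 J mol⁻¹ K⁻¹.
ΔS = 0.675 × 29.1 × ln(1750/588) = 21.4 J/K.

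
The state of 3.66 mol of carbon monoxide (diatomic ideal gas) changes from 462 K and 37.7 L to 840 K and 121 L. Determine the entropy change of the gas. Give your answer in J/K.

Entropy is a state function: ΔS = nC_V ln(T₂/T₁) + nR ln(V₂/V₁), with C_V = 5R/2 = 20.79 J mol⁻¹ K⁻¹ for a diatomic ideal gas.
ΔS = 3.66 × [20.79 × ln(840/462) + 8.314 × ln(121/37.7)] = 81 J/K.

ΔS = 81 J/K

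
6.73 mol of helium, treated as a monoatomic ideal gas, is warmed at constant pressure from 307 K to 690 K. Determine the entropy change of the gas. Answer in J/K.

At constant pressure, ΔS = nC_p ln(T₂/T₁) with C_p = 5R/2 = 20.79 J mol⁻¹ K⁻¹.
ΔS = 6.73 × 20.79 × ln(690/307) = 113 J/K.

ΔS = 113 J/K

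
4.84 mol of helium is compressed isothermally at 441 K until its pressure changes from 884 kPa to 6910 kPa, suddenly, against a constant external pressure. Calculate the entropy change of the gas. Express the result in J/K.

ΔS_gas = -82.7 J/K

Entropy is a state function, so ΔS_gas depends only on the end states.
For an isothermal ideal gas ΔS_gas = nR ln(P₁/P₂) = 4.84 × 8.314 × ln(884/6910) = -82.7 J/K.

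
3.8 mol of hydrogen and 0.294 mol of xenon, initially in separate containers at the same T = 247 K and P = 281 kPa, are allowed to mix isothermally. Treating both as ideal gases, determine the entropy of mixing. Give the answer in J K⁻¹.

Mole fractions: x_A = 3.8/4.09 = 0.928, x_B = 0.0718.
ΔS_mix = −R(n_A ln x_A + n_B ln x_B) = −8.314 × (3.8 ln 0.928 + 0.294 ln 0.0718) = 8.79 J/K.

ΔS_mix = 8.79 J/K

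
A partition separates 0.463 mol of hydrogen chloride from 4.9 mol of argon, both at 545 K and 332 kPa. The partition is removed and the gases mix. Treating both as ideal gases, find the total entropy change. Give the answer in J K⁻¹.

Mole fractions: x_A = 0.463/5.36 = 0.0863, x_B = 0.914.
ΔS_mix = −R(n_A ln x_A + n_B ln x_B) = −8.314 × (0.463 ln 0.0863 + 4.9 ln 0.914) = 13.1 J/K.

ΔS_mix = 13.1 J/K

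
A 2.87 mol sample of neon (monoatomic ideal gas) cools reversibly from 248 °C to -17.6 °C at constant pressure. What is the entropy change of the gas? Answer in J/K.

ΔS = -42.5 J/K

In kelvin: T₁ = 521.15 K, T₂ = 255.55 K. At constant pressure, ΔS = nC_p ln(T₂/T₁) with C_p = 5R/2 = 20.79 J mol⁻¹ K⁻¹.
ΔS = 2.87 × 20.79 × ln(255.55/521.15) = -42.5 J/K.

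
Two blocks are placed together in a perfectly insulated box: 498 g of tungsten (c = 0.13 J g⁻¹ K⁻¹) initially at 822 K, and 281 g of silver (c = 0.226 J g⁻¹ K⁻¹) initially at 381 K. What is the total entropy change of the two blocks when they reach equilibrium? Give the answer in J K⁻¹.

Energy balance: T_f = (m₁c₁T₁ + m₂c₂T₂)/(m₁c₁ + m₂c₂) = 603.62 K.
ΔS₁ = m₁c₁ ln(T_f/T₁) = 64.74 × ln(603.62/822) = -19.99 J/K.
ΔS₂ = m₂c₂ ln(T_f/T₂) = 63.506 × ln(603.62/381) = 29.22 J/K.
ΔS_total = -19.99 + 29.22 = 9.23 J/K.

ΔS_total = 9.23 J/K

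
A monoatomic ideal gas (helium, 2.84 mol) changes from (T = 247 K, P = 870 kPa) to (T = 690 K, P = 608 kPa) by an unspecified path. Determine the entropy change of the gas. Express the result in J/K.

ΔS = 69.1 J/K

ΔS = nC_p ln(T₂/T₁) − nR ln(P₂/P₁), with C_p = 5R/2 = 20.79 J mol⁻¹ K⁻¹ for a monoatomic ideal gas.
ΔS = 2.84 × [20.79 × ln(690/247) − 8.314 × ln(608/870)] = 69.1 J/K.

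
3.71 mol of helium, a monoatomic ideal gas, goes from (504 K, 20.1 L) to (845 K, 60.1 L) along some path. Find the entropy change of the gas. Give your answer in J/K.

Entropy is a state function: ΔS = nC_V ln(T₂/T₁) + nR ln(V₂/V₁), with C_V = 3R/2 = 12.47 J mol⁻¹ K⁻¹ for a monoatomic ideal gas.
ΔS = 3.71 × [12.47 × ln(845/504) + 8.314 × ln(60.1/20.1)] = 57.7 J/K.

ΔS = 57.7 J/K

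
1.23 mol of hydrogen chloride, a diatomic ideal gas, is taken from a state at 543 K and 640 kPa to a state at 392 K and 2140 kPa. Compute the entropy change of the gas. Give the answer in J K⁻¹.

ΔS = nC_p ln(T₂/T₁) − nR ln(P₂/P₁), with C_p = 7R/2 = 29.1 J mol⁻¹ K⁻¹ for a diatomic ideal gas.
ΔS = 1.23 × [29.1 × ln(392/543) − 8.314 × ln(2140/640)] = -24 J/K.

ΔS = -24 J/K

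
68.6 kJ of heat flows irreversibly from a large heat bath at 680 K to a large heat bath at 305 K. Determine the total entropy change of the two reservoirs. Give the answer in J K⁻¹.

ΔS_total = 124 J/K

ΔS_hot = −Q/T_H = −68600/680 = -100.9 J/K and ΔS_cold = +Q/T_C = 68600/305 = 224.9 J/K.
ΔS_total = -100.9 + 224.9 = 124 J/K, positive as the second law requires.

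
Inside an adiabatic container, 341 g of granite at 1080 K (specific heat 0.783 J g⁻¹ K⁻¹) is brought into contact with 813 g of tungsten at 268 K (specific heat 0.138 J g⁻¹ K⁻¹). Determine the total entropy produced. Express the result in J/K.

Energy balance: T_f = (m₁c₁T₁ + m₂c₂T₂)/(m₁c₁ + m₂c₂) = 839.75 K.
ΔS₁ = m₁c₁ ln(T_f/T₁) = 267.003 × ln(839.75/1080) = -67.181 J/K.
ΔS₂ = m₂c₂ ln(T_f/T₂) = 112.194 × ln(839.75/268) = 128.14 J/K.
ΔS_total = -67.181 + 128.14 = 61 J/K.

ΔS_total = 61 J/K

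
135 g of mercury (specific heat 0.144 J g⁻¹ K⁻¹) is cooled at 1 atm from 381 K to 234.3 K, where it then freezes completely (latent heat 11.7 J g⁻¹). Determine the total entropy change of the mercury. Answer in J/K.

Cooling step: ΔS₁ = m c ln(T_tr/T_i) = 135 × 0.144 × ln(234.3/381) = -9.452 J/K.
Phase change: ΔS₂ = −mL/T_tr = −135 × 11.7 / 234.3 = -6.741 J/K.
ΔS_total = (-9.452) + (-6.741) = -16.2 J/K.

ΔS = -16.2 J/K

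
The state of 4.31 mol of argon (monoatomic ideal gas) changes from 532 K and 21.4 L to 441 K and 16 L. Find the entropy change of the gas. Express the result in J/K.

Entropy is a state function: ΔS = nC_V ln(T₂/T₁) + nR ln(V₂/V₁), with C_V = 3R/2 = 12.47 J mol⁻¹ K⁻¹ for a monoatomic ideal gas.
ΔS = 4.31 × [12.47 × ln(441/532) + 8.314 × ln(16/21.4)] = -20.5 J/K.

ΔS = -20.5 J/K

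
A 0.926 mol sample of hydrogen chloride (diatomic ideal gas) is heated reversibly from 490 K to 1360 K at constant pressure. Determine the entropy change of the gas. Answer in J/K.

ΔS = 27.5 J/K

At constant pressure, ΔS = nC_p ln(T₂/T₁) with C_p = 7R/2 = 29.1 J mol⁻¹ K⁻¹.
ΔS = 0.926 × 29.1 × ln(1360/490) = 27.5 J/K.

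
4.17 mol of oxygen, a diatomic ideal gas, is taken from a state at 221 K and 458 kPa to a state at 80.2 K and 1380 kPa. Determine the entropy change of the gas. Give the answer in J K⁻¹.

ΔS = nC_p ln(T₂/T₁) − nR ln(P₂/P₁), with C_p = 7R/2 = 29.1 J mol⁻¹ K⁻¹ for a diatomic ideal gas.
ΔS = 4.17 × [29.1 × ln(80.2/221) − 8.314 × ln(1380/458)] = -161 J/K.

ΔS = -161 J/K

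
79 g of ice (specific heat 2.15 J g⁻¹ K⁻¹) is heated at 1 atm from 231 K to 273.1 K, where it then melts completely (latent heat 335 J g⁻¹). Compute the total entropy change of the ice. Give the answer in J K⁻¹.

ΔS = 125 J/K

Warming step: ΔS₁ = m c ln(T_tr/T_i) = 79 × 2.15 × ln(273.1/231) = 28.44 J/K.
Phase change: ΔS₂ = +mL/T_tr = 79 × 335 / 273.1 = 96.91 J/K.
ΔS_total = (28.44) + (96.91) = 125 J/K.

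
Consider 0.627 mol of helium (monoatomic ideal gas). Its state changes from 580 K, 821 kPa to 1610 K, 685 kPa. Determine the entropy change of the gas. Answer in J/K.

ΔS = nC_p ln(T₂/T₁) − nR ln(P₂/P₁), with C_p = 5R/2 = 20.79 J mol⁻¹ K⁻¹ for a monoatomic ideal gas.
ΔS = 0.627 × [20.79 × ln(1610/580) − 8.314 × ln(685/821)] = 14.2 J/K.

ΔS = 14.2 J/K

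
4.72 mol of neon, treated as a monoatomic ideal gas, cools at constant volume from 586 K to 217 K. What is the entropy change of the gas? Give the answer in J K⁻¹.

At constant volume, ΔS = nC_V ln(T₂/T₁) with C_V = 3R/2 = 12.47 J mol⁻¹ K⁻¹.
ΔS = 4.72 × 12.47 × ln(217/586) = -58.5 J/K.

ΔS = -58.5 J/K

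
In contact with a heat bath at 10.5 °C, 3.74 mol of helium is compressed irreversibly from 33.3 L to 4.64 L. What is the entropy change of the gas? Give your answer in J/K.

Entropy is a state function, so ΔS_gas depends only on the end states.
For an isothermal ideal gas ΔS_gas = nR ln(V₂/V₁) = 3.74 × 8.314 × ln(4.64/33.3) = -61.3 J/K.

ΔS_gas = -61.3 J/K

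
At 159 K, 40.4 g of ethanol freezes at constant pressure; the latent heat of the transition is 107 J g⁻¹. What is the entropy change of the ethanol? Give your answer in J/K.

ΔS = -27.2 J/K

Heat released by the substance: Q = −mL = −40.4 × 107 = −4322.8 J.
At constant T, ΔS = Q_rev/T = −4322.8 / 159 = -27.2 J/K.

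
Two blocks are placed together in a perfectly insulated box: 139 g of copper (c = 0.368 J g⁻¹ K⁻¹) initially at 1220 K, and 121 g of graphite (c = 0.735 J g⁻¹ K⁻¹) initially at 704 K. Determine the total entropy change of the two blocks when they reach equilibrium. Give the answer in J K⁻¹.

ΔS_total = 5.1 J/K

Energy balance: T_f = (m₁c₁T₁ + m₂c₂T₂)/(m₁c₁ + m₂c₂) = 892.41 K.
ΔS₁ = m₁c₁ ln(T_f/T₁) = 51.152 × ln(892.41/1220) = -15.99 J/K.
ΔS₂ = m₂c₂ ln(T_f/T₂) = 88.935 × ln(892.41/704) = 21.09 J/K.
ΔS_total = -15.99 + 21.09 = 5.1 J/K.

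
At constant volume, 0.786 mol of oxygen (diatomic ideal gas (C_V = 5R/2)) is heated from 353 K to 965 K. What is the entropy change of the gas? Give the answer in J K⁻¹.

ΔS = 16.4 J/K

At constant volume, ΔS = nC_V ln(T₂/T₁) with C_V = 5R/2 = 20.79 J mol⁻¹ K⁻¹.
ΔS = 0.786 × 20.79 × ln(965/353) = 16.4 J/K.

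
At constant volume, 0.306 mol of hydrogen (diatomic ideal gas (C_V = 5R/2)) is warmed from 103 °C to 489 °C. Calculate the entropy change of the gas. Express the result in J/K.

ΔS = 4.49 J/K

In kelvin: T₁ = 376.15 K, T₂ = 762.15 K. At constant volume, ΔS = nC_V ln(T₂/T₁) with C_V = 5R/2 = 20.79 J mol⁻¹ K⁻¹.
ΔS = 0.306 × 20.79 × ln(762.15/376.15) = 4.49 J/K.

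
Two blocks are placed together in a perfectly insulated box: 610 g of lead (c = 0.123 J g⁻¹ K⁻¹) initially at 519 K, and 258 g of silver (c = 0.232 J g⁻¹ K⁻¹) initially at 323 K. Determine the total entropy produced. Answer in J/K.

Energy balance: T_f = (m₁c₁T₁ + m₂c₂T₂)/(m₁c₁ + m₂c₂) = 432.02 K.
ΔS₁ = m₁c₁ ln(T_f/T₁) = 75.03 × ln(432.02/519) = -13.76 J/K.
ΔS₂ = m₂c₂ ln(T_f/T₂) = 59.856 × ln(432.02/323) = 17.41 J/K.
ΔS_total = -13.76 + 17.41 = 3.65 J/K.

ΔS_total = 3.65 J/K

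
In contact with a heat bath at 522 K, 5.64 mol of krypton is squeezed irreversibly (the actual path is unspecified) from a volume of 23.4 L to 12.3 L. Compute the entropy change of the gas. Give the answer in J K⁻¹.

Entropy is a state function, so ΔS_gas depends only on the end states.
For an isothermal ideal gas ΔS_gas = nR ln(V₂/V₁) = 5.64 × 8.314 × ln(12.3/23.4) = -30.2 J/K.

ΔS_gas = -30.2 J/K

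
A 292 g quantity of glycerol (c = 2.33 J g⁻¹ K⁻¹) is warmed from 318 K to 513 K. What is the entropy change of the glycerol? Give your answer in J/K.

ΔS = ∫dQ_rev/T = m c ln(T₂/T₁) = 292 × 2.33 × ln(513/318) = 325 J/K.

ΔS = 325 J/K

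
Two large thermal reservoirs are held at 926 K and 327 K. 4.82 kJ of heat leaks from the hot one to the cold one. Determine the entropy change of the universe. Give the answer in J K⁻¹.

ΔS_hot = −Q/T_H = −4820/926 = -5.2052 J/K and ΔS_cold = +Q/T_C = 4820/327 = 14.74 J/K.
ΔS_total = -5.2052 + 14.74 = 9.53 J/K, positive as the second law requires.

ΔS_total = 9.53 J/K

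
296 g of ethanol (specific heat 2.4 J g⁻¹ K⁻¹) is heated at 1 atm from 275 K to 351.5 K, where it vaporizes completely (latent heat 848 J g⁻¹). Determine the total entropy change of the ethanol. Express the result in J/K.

ΔS = 888 J/K

Warming step: ΔS₁ = m c ln(T_tr/T_i) = 296 × 2.4 × ln(351.5/275) = 174.4 J/K.
Phase change: ΔS₂ = +mL/T_tr = 296 × 848 / 351.5 = 714.1 J/K.
ΔS_total = (174.4) + (714.1) = 888 J/K.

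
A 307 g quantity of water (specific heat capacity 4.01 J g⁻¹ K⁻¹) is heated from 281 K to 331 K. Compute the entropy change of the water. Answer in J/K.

ΔS = 202 J/K

ΔS = ∫dQ_rev/T = m c ln(T₂/T₁) = 307 × 4.01 × ln(331/281) = 202 J/K.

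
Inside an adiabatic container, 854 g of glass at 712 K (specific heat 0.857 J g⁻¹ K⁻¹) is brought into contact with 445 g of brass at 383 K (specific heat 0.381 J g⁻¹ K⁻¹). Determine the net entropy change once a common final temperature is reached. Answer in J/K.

Energy balance: T_f = (m₁c₁T₁ + m₂c₂T₂)/(m₁c₁ + m₂c₂) = 650.12 K.
ΔS₁ = m₁c₁ ln(T_f/T₁) = 731.878 × ln(650.12/712) = -66.54 J/K.
ΔS₂ = m₂c₂ ln(T_f/T₂) = 169.545 × ln(650.12/383) = 89.71 J/K.
ΔS_total = -66.54 + 89.71 = 23.2 J/K.

ΔS_total = 23.2 J/K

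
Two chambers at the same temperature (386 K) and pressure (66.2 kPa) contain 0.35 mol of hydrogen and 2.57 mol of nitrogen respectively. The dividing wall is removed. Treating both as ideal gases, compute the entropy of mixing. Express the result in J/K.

Mole fractions: x_A = 0.35/2.92 = 0.12, x_B = 0.88.
ΔS_mix = −R(n_A ln x_A + n_B ln x_B) = −8.314 × (0.35 ln 0.12 + 2.57 ln 0.88) = 8.9 J/K.

ΔS_mix = 8.9 J/K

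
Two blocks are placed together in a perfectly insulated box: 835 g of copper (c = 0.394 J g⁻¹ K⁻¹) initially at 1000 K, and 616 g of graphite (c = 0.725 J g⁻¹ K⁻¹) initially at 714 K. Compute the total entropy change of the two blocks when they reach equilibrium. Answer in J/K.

Energy balance: T_f = (m₁c₁T₁ + m₂c₂T₂)/(m₁c₁ + m₂c₂) = 835.32 K.
ΔS₁ = m₁c₁ ln(T_f/T₁) = 328.99 × ln(835.32/1000) = -59.2 J/K.
ΔS₂ = m₂c₂ ln(T_f/T₂) = 446.6 × ln(835.32/714) = 70.08 J/K.
ΔS_total = -59.2 + 70.08 = 10.9 J/K.

ΔS_total = 10.9 J/K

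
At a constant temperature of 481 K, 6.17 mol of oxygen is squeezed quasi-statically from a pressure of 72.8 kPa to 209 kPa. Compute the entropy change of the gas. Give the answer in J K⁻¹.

ΔS_gas = -54.1 J/K

For an isothermal ideal gas ΔS_gas = nR ln(P₁/P₂) = 6.17 × 8.314 × ln(72.8/209) = -54.1 J/K.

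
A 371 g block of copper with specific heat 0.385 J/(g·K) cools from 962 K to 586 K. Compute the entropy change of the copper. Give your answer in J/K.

ΔS = ∫dQ_rev/T = m c ln(T₂/T₁) = 371 × 0.385 × ln(586/962) = -70.8 J/K.

ΔS = -70.8 J/K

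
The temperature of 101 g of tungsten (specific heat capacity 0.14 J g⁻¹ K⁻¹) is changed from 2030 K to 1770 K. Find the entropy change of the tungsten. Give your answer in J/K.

ΔS = ∫dQ_rev/T = m c ln(T₂/T₁) = 101 × 0.14 × ln(1770/2030) = -1.94 J/K.

ΔS = -1.94 J/K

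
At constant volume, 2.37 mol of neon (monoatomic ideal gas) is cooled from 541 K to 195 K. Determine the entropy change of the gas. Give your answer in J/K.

At constant volume, ΔS = nC_V ln(T₂/T₁) with C_V = 3R/2 = 12.47 J mol⁻¹ K⁻¹.
ΔS = 2.37 × 12.47 × ln(195/541) = -30.2 J/K.

ΔS = -30.2 J/K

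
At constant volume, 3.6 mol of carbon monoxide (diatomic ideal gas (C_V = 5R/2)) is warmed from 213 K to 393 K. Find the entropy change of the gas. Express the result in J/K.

At constant volume, ΔS = nC_V ln(T₂/T₁) with C_V = 5R/2 = 20.79 J mol⁻¹ K⁻¹.
ΔS = 3.6 × 20.79 × ln(393/213) = 45.8 J/K.

ΔS = 45.8 J/K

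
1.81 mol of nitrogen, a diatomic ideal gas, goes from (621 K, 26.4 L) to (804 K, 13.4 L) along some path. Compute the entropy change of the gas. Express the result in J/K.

Entropy is a state function: ΔS = nC_V ln(T₂/T₁) + nR ln(V₂/V₁), with C_V = 5R/2 = 20.79 J mol⁻¹ K⁻¹ for a diatomic ideal gas.
ΔS = 1.81 × [20.79 × ln(804/621) + 8.314 × ln(13.4/26.4)] = -0.488 J/K.

ΔS = -0.488 J/K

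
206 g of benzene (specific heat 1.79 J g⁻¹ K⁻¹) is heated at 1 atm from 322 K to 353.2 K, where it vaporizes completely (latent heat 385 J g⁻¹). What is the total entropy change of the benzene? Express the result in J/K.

Warming step: ΔS₁ = m c ln(T_tr/T_i) = 206 × 1.79 × ln(353.2/322) = 34.1 J/K.
Phase change: ΔS₂ = +mL/T_tr = 206 × 385 / 353.2 = 224.5 J/K.
ΔS_total = (34.1) + (224.5) = 259 J/K.

ΔS = 259 J/K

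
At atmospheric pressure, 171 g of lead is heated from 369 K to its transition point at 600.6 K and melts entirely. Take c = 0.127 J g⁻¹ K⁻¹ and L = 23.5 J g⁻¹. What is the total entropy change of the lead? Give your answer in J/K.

Warming step: ΔS₁ = m c ln(T_tr/T_i) = 171 × 0.127 × ln(600.6/369) = 10.58 J/K.
Phase change: ΔS₂ = +mL/T_tr = 171 × 23.5 / 600.6 = 6.691 J/K.
ΔS_total = (10.58) + (6.691) = 17.3 J/K.

ΔS = 17.3 J/K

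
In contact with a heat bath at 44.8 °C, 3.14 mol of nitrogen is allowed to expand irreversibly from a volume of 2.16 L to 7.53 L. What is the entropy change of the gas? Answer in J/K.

Entropy is a state function, so ΔS_gas depends only on the end states.
For an isothermal ideal gas ΔS_gas = nR ln(V₂/V₁) = 3.14 × 8.314 × ln(7.53/2.16) = 32.6 J/K.

ΔS_gas = 32.6 J/K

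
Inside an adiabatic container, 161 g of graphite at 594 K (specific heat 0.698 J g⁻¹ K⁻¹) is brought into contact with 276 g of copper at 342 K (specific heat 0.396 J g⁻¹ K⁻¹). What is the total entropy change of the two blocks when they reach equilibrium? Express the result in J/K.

ΔS_total = 8.32 J/K

Energy balance: T_f = (m₁c₁T₁ + m₂c₂T₂)/(m₁c₁ + m₂c₂) = 469.75 K.
ΔS₁ = m₁c₁ ln(T_f/T₁) = 112.378 × ln(469.75/594) = -26.37 J/K.
ΔS₂ = m₂c₂ ln(T_f/T₂) = 109.296 × ln(469.75/342) = 34.69 J/K.
ΔS_total = -26.37 + 34.69 = 8.32 J/K.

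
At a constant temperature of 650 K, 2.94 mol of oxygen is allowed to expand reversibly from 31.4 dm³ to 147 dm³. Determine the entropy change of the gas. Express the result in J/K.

ΔS_gas = 37.7 J/K

For an isothermal ideal gas ΔS_gas = nR ln(V₂/V₁) = 2.94 × 8.314 × ln(147/31.4) = 37.7 J/K.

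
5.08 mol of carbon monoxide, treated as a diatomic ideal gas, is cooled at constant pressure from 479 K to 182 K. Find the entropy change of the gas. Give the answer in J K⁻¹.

At constant pressure, ΔS = nC_p ln(T₂/T₁) with C_p = 7R/2 = 29.1 J mol⁻¹ K⁻¹.
ΔS = 5.08 × 29.1 × ln(182/479) = -143 J/K.

ΔS = -143 J/K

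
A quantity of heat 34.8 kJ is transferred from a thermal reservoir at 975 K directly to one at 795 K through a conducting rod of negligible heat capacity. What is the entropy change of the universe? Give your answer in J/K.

ΔS_hot = −Q/T_H = −34800/975 = -35.69 J/K and ΔS_cold = +Q/T_C = 34800/795 = 43.77 J/K.
ΔS_total = -35.69 + 43.77 = 8.08 J/K, positive as the second law requires.

ΔS_total = 8.08 J/K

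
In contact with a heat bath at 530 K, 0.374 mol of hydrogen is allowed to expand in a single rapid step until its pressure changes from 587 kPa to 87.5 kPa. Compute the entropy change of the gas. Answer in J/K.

Entropy is a state function, so ΔS_gas depends only on the end states.
For an isothermal ideal gas ΔS_gas = nR ln(P₁/P₂) = 0.374 × 8.314 × ln(587/87.5) = 5.92 J/K.

ΔS_gas = 5.92 J/K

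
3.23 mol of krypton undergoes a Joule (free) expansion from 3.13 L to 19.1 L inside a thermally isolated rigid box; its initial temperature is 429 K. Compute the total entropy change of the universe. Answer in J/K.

No heat is exchanged and no work is done, so the ideal-gas temperature stays constant.
Entropy is a state function; using a reversible isothermal path, ΔS_gas = nR ln(V₂/V₁) = 3.23 × 8.314 × ln(19.1/3.13) = 48.6 J/K.
The insulated surroundings exchange no heat, so ΔS_surr = 0 and ΔS_universe = ΔS_gas.

ΔS_universe = 48.6 J/K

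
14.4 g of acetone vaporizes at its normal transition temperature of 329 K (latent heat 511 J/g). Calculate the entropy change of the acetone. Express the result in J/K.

Heat absorbed by the substance: Q = mL = 14.4 × 511 = 7358.4 J.
At constant T, ΔS = Q_rev/T = 7358.4 / 329 = 22.4 J/K.

ΔS = 22.4 J/K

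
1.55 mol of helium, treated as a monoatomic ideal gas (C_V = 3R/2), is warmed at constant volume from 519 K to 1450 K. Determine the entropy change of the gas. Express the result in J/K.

At constant volume, ΔS = nC_V ln(T₂/T₁) with C_V = 3R/2 = 12.47 J mol⁻¹ K⁻¹.
ΔS = 1.55 × 12.47 × ln(1450/519) = 19.9 J/K.

ΔS = 19.9 J/K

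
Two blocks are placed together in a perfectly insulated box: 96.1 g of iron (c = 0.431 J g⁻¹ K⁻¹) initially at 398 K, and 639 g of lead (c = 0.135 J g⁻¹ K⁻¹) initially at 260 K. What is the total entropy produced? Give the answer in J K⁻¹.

ΔS_total = 2.65 J/K

Energy balance: T_f = (m₁c₁T₁ + m₂c₂T₂)/(m₁c₁ + m₂c₂) = 304.77 K.
ΔS₁ = m₁c₁ ln(T_f/T₁) = 41.4191 × ln(304.77/398) = -11.055 J/K.
ΔS₂ = m₂c₂ ln(T_f/T₂) = 86.265 × ln(304.77/260) = 13.704 J/K.
ΔS_total = -11.055 + 13.704 = 2.65 J/K.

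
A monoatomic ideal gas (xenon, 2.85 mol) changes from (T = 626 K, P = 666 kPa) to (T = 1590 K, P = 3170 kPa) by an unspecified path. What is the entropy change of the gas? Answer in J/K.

ΔS = 18.2 J/K

ΔS = nC_p ln(T₂/T₁) − nR ln(P₂/P₁), with C_p = 5R/2 = 20.79 J mol⁻¹ K⁻¹ for a monoatomic ideal gas.
ΔS = 2.85 × [20.79 × ln(1590/626) − 8.314 × ln(3170/666)] = 18.2 J/K.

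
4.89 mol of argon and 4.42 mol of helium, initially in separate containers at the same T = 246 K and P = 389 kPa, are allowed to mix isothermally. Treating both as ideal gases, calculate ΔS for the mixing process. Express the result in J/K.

ΔS_mix = 53.6 J/K

Mole fractions: x_A = 4.89/9.31 = 0.525, x_B = 0.475.
ΔS_mix = −R(n_A ln x_A + n_B ln x_B) = −8.314 × (4.89 ln 0.525 + 4.42 ln 0.475) = 53.6 J/K.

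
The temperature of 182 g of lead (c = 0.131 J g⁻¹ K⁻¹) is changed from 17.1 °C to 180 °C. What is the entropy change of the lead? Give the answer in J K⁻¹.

In kelvin: T₁ = 290.25 K, T₂ = 453.15 K. ΔS = ∫dQ_rev/T = m c ln(T₂/T₁) = 182 × 0.131 × ln(453.15/290.25) = 10.6 J/K.

ΔS = 10.6 J/K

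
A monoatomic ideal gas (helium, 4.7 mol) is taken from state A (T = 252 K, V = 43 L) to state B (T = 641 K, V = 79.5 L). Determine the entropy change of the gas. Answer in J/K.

Entropy is a state function: ΔS = nC_V ln(T₂/T₁) + nR ln(V₂/V₁), with C_V = 3R/2 = 12.47 J mol⁻¹ K⁻¹ for a monoatomic ideal gas.
ΔS = 4.7 × [12.47 × ln(641/252) + 8.314 × ln(79.5/43)] = 78.7 J/K.

ΔS = 78.7 J/K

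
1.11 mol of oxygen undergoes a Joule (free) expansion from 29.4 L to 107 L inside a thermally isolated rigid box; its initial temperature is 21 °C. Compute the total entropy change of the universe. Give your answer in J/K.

ΔS_universe = 11.9 J/K

No heat is exchanged and no work is done, so the ideal-gas temperature stays constant.
Entropy is a state function; using a reversible isothermal path, ΔS_gas = nR ln(V₂/V₁) = 1.11 × 8.314 × ln(107/29.4) = 11.9 J/K.
The insulated surroundings exchange no heat, so ΔS_surr = 0 and ΔS_universe = ΔS_gas.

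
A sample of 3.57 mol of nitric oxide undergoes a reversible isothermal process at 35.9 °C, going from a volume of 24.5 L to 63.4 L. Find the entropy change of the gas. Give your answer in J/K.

ΔS_gas = 28.2 J/K

For an isothermal ideal gas ΔS_gas = nR ln(V₂/V₁) = 3.57 × 8.314 × ln(63.4/24.5) = 28.2 J/K.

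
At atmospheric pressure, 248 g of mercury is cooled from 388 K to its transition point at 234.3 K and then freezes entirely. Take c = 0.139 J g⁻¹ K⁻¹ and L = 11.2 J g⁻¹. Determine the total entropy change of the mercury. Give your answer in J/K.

Cooling step: ΔS₁ = m c ln(T_tr/T_i) = 248 × 0.139 × ln(234.3/388) = -17.39 J/K.
Phase change: ΔS₂ = −mL/T_tr = −248 × 11.2 / 234.3 = -11.85 J/K.
ΔS_total = (-17.39) + (-11.85) = -29.2 J/K.

ΔS = -29.2 J/K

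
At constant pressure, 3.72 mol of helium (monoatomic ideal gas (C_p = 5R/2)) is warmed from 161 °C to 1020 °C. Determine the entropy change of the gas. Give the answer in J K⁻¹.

In kelvin: T₁ = 434.15 K, T₂ = 1293.15 K. At constant pressure, ΔS = nC_p ln(T₂/T₁) with C_p = 5R/2 = 20.79 J mol⁻¹ K⁻¹.
ΔS = 3.72 × 20.79 × ln(1293.15/434.15) = 84.4 J/K.

ΔS = 84.4 J/K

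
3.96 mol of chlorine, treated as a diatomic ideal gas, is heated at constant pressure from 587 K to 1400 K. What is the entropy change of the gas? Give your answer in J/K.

ΔS = 100 J/K

At constant pressure, ΔS = nC_p ln(T₂/T₁) with C_p = 7R/2 = 29.1 J mol⁻¹ K⁻¹.
ΔS = 3.96 × 29.1 × ln(1400/587) = 100 J/K.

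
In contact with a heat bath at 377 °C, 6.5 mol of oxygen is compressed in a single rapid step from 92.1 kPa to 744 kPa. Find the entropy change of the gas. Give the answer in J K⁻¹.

Entropy is a state function, so ΔS_gas depends only on the end states.
For an isothermal ideal gas ΔS_gas = nR ln(P₁/P₂) = 6.5 × 8.314 × ln(92.1/744) = -113 J/K.

ΔS_gas = -113 J/K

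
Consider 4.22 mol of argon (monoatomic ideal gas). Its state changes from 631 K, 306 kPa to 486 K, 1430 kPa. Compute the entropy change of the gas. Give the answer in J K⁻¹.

ΔS = -77 J/K

ΔS = nC_p ln(T₂/T₁) − nR ln(P₂/P₁), with C_p = 5R/2 = 20.79 J mol⁻¹ K⁻¹ for a monoatomic ideal gas.
ΔS = 4.22 × [20.79 × ln(486/631) − 8.314 × ln(1430/306)] = -77 J/K.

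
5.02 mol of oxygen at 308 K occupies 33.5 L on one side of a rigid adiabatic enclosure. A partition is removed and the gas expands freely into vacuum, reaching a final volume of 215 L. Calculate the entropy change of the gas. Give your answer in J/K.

For an ideal gas in free expansion Q = 0 and W = 0, so T is unchanged.
Entropy is a state function; using a reversible isothermal path, ΔS_gas = nR ln(V₂/V₁) = 5.02 × 8.314 × ln(215/33.5) = 77.6 J/K.

ΔS_gas = 77.6 J/K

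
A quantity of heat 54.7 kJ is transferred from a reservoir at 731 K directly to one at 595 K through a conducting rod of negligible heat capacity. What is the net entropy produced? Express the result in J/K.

ΔS_hot = −Q/T_H = −54700/731 = -74.83 J/K and ΔS_cold = +Q/T_C = 54700/595 = 91.93 J/K.
ΔS_total = -74.83 + 91.93 = 17.1 J/K, positive as the second law requires.

ΔS_total = 17.1 J/K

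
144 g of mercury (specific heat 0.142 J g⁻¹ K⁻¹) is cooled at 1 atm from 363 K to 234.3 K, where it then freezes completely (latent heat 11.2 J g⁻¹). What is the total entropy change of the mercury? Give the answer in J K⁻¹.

ΔS = -15.8 J/K

Cooling step: ΔS₁ = m c ln(T_tr/T_i) = 144 × 0.142 × ln(234.3/363) = -8.952 J/K.
Phase change: ΔS₂ = −mL/T_tr = −144 × 11.2 / 234.3 = -6.883 J/K.
ΔS_total = (-8.952) + (-6.883) = -15.8 J/K.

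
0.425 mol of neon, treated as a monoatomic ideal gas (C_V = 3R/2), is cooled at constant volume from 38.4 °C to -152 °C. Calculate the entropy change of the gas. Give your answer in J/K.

ΔS = -5.01 J/K

In kelvin: T₁ = 311.55 K, T₂ = 121.15 K. At constant volume, ΔS = nC_V ln(T₂/T₁) with C_V = 3R/2 = 12.47 J mol⁻¹ K⁻¹.
ΔS = 0.425 × 12.47 × ln(121.15/311.55) = -5.01 J/K.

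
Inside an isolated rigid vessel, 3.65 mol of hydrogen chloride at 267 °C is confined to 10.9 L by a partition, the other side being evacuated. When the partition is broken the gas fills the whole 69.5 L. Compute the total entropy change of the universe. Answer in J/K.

For an ideal gas in free expansion Q = 0 and W = 0, so T is unchanged.
Entropy is a state function; using a reversible isothermal path, ΔS_gas = nR ln(V₂/V₁) = 3.65 × 8.314 × ln(69.5/10.9) = 56.2 J/K.
The insulated surroundings exchange no heat, so ΔS_surr = 0 and ΔS_universe = ΔS_gas.

ΔS_universe = 56.2 J/K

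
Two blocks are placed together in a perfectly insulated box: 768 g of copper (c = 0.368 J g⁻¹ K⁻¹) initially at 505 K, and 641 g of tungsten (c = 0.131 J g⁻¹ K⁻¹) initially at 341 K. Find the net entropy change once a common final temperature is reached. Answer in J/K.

Energy balance: T_f = (m₁c₁T₁ + m₂c₂T₂)/(m₁c₁ + m₂c₂) = 467.43 K.
ΔS₁ = m₁c₁ ln(T_f/T₁) = 282.624 × ln(467.43/505) = -21.846 J/K.
ΔS₂ = m₂c₂ ln(T_f/T₂) = 83.971 × ln(467.43/341) = 26.483 J/K.
ΔS_total = -21.846 + 26.483 = 4.64 J/K.

ΔS_total = 4.64 J/K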